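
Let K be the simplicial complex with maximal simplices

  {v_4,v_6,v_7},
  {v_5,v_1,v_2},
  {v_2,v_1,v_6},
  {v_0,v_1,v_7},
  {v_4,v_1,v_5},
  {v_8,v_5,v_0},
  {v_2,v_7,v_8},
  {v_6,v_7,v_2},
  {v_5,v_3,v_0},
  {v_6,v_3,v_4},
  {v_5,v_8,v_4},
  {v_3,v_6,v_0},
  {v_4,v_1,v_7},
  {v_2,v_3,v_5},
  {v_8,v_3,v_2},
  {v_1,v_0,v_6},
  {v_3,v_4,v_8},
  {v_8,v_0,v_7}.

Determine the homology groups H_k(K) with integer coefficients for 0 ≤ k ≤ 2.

H_0 = Z,  H_1 = Z × Z/2,  H_2 = 0.

Take the total order v_0 < v_1 < v_2 < v_3 < v_4 < v_5 < v_6 < v_7 < v_8 on the vertex set. Then K (dimension 2) consists of the simplices:

  0-simplices (9): [v_0], [v_1], [v_2], [v_3], [v_4], [v_5], [v_6], [v_7], [v_8]
  1-simplices (27): (27 of them)
  2-simplices (18): (18 of them)

Hence C_0 ≅ Z^9, C_1 ≅ Z^27, C_2 ≅ Z^18.

Boundary ∂_1: C_1 → C_0 maps an edge to its endpoints' difference, ∂[p,q] = q − p.
The resulting 9×27 matrix has rank 8, and its Smith normal form has invariant factors (1,1,1,1,1,1,1,1).

Boundary ∂_2: C_2 → C_1 acts by ∂[p,q,r] = [q,r] − [p,r] + [p,q]. For instance
  ∂[v_0,v_7,v_8] = [v_7,v_8] − [v_0,v_8] + [v_0,v_7],
  ∂[v_1,v_2,v_5] = [v_2,v_5] − [v_1,v_5] + [v_1,v_2].
This gives a 27×18 integer matrix of rank 18; reducing to Smith normal form yields diagonal entries (1,1,1,1,1,1,1,1,1,1,1,1,1,1,1,1,1,2).

Reading off H_k = ker ∂_k / im ∂_{k+1}:

  H_0: rank C_0 − rank ∂_1 = 9 − 8 = 1, and the invariant factors of ∂_1 are all 1, so H_0 ≅ Z.
  H_1: rank ker ∂_1 − rank ∂_2 = (27 − 8) − 18 = 1, and ∂_2 has invariant factor 2 > 1, so H_1 ≅ Z × Z/2.
  H_2: rank ker ∂_2 − rank ∂_3 = (18 − 18) − 0 = 0, and there is no ∂_3, so H_2 ≅ 0.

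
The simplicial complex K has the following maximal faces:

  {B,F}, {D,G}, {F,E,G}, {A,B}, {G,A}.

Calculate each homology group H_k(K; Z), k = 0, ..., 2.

H_0 ≅ Z,  H_1 ≅ Z,  H_2 = 0.

K has 6 vertices, 7 edges, 1 triangle.
rank ∂_0 = 0, rank ∂_1 = 5 ⇒ b_0 = 6 − 0 − 5 = 1; all invariant factors of ∂_1 are 1 so no torsion. So H_0 = Z.
rank ∂_1 = 5, rank ∂_2 = 1 ⇒ b_1 = 7 − 5 − 1 = 1; all invariant factors of ∂_2 are 1 so no torsion. So H_1 = Z.
rank ∂_2 = 1, rank ∂_3 = 0 ⇒ b_2 = 1 − 1 − 0 = 0. So H_2 = 0.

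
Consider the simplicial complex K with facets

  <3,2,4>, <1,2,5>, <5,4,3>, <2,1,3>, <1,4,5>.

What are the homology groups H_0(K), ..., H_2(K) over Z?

Order the vertices as 1 < 2 < 3 < 4 < 5. Listing each simplex with vertices in this order, K has dimension 2 with simplices:

  0-simplices (5): [1], [2], [3], [4], [5]
  1-simplices (10): [1,2], [1,3], [1,4], [1,5], [2,3], [2,4], [2,5], [3,4], [3,5], [4,5]
  2-simplices (5): [1,2,3], [1,2,5], [1,4,5], [2,3,4], [3,4,5]

Hence C_0 ≅ Z^5, C_1 ≅ Z^10, C_2 ≅ Z^5.

The boundary map ∂_1: C_1 → C_0 sends each edge [p,q] (with p < q) to q − p.
As a 5×10 matrix over Z this has rank 4, with invariant factors (1,1,1,1).

The boundary map ∂_2: C_2 → C_1 maps a triangle to the signed sum of its edges. For instance
  ∂[1,2,5] = [2,5] − [1,5] + [1,2],
  ∂[1,4,5] = [4,5] − [1,5] + [1,4].
The resulting 10×5 matrix has rank 5, and its Smith normal form has invariant factors (1,1,1,1,1).

Reading off H_k = ker ∂_k / im ∂_{k+1}:

  H_0: rank C_0 − rank ∂_1 = 5 − 4 = 1, and the invariant factors of ∂_1 are all 1, so H_0 ≅ Z.
  H_1: rank ker ∂_1 − rank ∂_2 = (10 − 4) − 5 = 1, and the invariant factors of ∂_2 are all 1, so H_1 ≅ Z.
  H_2: rank ker ∂_2 − rank ∂_3 = (5 − 5) − 0 = 0, and there is no ∂_3, so H_2 ≅ 0.

As a check, the Euler characteristic is 5 − 10 + 5 = 0, which agrees with 1 − 1 + 0 = 0.

H_0 ≅ Z,  H_1 ≅ Z,  H_2 = 0.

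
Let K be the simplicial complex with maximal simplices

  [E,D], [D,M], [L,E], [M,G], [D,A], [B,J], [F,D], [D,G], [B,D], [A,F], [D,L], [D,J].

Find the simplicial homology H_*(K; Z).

H_0 = Z,  H_1 = Z^4.

Take the total order A < B < D < E < F < G < J < L < M on the vertex set. Then K (dimension 1) consists of the simplices:

  0-simplices (9): A, B, D, E, F, G, J, L, M
  1-simplices (12): AD, AF, BD, BJ, DE, DF, DG, DJ, DL, DM, EL, GM

giving chain groups C_0 ≅ Z^9, C_1 ≅ Z^12.

∂_1: C_1 → C_0 sends each edge [p,q] (with p < q) to q − p.
This gives a 9×12 integer matrix of rank 8; reducing to Smith normal form yields diagonal entries (1,1,1,1,1,1,1,1).

Computing H_k = (kernel of ∂_k) / (image of ∂_{k+1}):

  H_0: rank C_0 − rank ∂_1 = 9 − 8 = 1, and the invariant factors of ∂_1 are all 1, so H_0 = Z.
  H_1: rank ker ∂_1 − rank ∂_2 = (12 − 8) − 0 = 4, and there is no ∂_2, so H_1 = Z^4.

As a check, the Euler characteristic is 9 − 12 = -3, which agrees with 1 − 4 = -3.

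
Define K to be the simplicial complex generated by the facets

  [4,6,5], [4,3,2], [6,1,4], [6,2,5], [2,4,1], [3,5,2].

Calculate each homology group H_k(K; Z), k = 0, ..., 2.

Fix the vertex order 1 < 2 < 3 < 4 < 5 < 6 and write every simplex with vertices in increasing order. Then dim K = 2 and the simplices of K are:

  0-simplices (6): [1], [2], [3], [4], [5], [6]
  1-simplices (12): [1,2], [1,4], [1,6], [2,3], [2,4], [2,5], [2,6], [3,4], [3,5], [4,5], [4,6], [5,6]
  2-simplices (6): [1,2,4], [1,4,6], [2,3,4], [2,3,5], [2,5,6], [4,5,6]

giving chain groups C_0 ≅ Z^6, C_1 ≅ Z^12, C_2 ≅ Z^6.

Boundary ∂_1: C_1 → C_0 sends each edge [p,q] (with p < q) to q − p. For instance
  ∂[2,6] = [6] − [2].
The resulting 6×12 matrix has rank 5, and its Smith normal form has invariant factors (1,1,1,1,1).

∂_2: C_2 → C_1 acts by ∂[p,q,r] = [q,r] − [p,r] + [p,q]. For instance
  ∂[1,2,4] = [2,4] − [1,4] + [1,2],
  ∂[2,5,6] = [5,6] − [2,6] + [2,5].
This gives a 12×6 integer matrix of rank 6; reducing to Smith normal form yields diagonal entries (1,1,1,1,1,1).

Reading off H_k = ker ∂_k / im ∂_{k+1}:

  H_0: rank C_0 − rank ∂_1 = 6 − 5 = 1, and the invariant factors of ∂_1 are all 1, so H_0 = Z.
  H_1: rank ker ∂_1 − rank ∂_2 = (12 − 5) − 6 = 1, and the invariant factors of ∂_2 are all 1, so H_1 = Z.
  H_2: rank ker ∂_2 − rank ∂_3 = (6 − 6) − 0 = 0, and there is no ∂_3, so H_2 = 0.

(K is a triangulation of the cylinder S^1 x I.)

H_0 = Z,  H_1 = Z,  H_2 = 0.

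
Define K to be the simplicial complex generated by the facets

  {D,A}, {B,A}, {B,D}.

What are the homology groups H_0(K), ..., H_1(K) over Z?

Fix the vertex order A < B < D and write every simplex with vertices in increasing order. Then dim K = 1 and the simplices of K are:

  0-simplices (3): A, B, D
  1-simplices (3): AB, AD, BD

so the chain groups are C_0 ≅ Z^3, C_1 ≅ Z^3.

Boundary ∂_1: C_1 → C_0 sends each edge [p,q] (with p < q) to q − p. For instance
  ∂BD = D − B.
This gives a 3×3 integer matrix of rank 2; reducing to Smith normal form yields diagonal entries (1,1).

Now H_k = ker ∂_k / im ∂_{k+1}, so:

  H_0: rank C_0 − rank ∂_1 = 3 − 2 = 1, and the invariant factors of ∂_1 are all 1, so H_0 = Z.
  H_1: rank ker ∂_1 − rank ∂_2 = (3 − 2) − 0 = 1, and there is no ∂_2, so H_1 = Z.

H_0 ≅ Z,  H_1 ≅ Z.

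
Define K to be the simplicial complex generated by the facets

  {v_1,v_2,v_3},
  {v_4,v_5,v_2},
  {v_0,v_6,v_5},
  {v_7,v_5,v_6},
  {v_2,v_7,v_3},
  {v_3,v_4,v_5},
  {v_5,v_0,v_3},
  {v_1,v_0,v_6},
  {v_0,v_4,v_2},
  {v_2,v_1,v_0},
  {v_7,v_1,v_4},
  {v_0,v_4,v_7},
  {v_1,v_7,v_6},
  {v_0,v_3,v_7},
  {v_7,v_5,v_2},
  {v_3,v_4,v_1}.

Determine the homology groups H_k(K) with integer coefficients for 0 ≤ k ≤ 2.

H_0 ≅ Z,  H_1 ≅ Z^2,  H_2 ≅ Z.

Fix the vertex order v_0 < v_1 < v_2 < v_3 < v_4 < v_5 < v_6 < v_7 and write every simplex with vertices in increasing order. Then dim K = 2 and the simplices of K are:

  0-simplices (8): [v_0], [v_1], [v_2], [v_3], [v_4], [v_5], [v_6], [v_7]
  1-simplices (24): (24 of them)
  2-simplices (16): (16 of them)

Hence C_0 ≅ Z^8, C_1 ≅ Z^24, C_2 ≅ Z^16.

Boundary ∂_1: C_1 → C_0 is given by ∂[p,q] = [q] − [p].
The 8×24 boundary matrix has rank 7 and Smith normal form diag(1,1,1,1,1,1,1).

Boundary ∂_2: C_2 → C_1 sends each 2-simplex [p,q,r] to [q,r] − [p,r] + [p,q]. For instance
  ∂[v_0,v_4,v_7] = [v_4,v_7] − [v_0,v_7] + [v_0,v_4],
  ∂[v_0,v_1,v_6] = [v_1,v_6] − [v_0,v_6] + [v_0,v_1].
The 24×16 boundary matrix has rank 15 and Smith normal form diag(1,1,1,1,1,1,1,1,1,1,1,1,1,1,1).

Reading off H_k = ker ∂_k / im ∂_{k+1}:

  H_0: rank C_0 − rank ∂_1 = 8 − 7 = 1, and the invariant factors of ∂_1 are all 1, so H_0 = Z.
  H_1: rank ker ∂_1 − rank ∂_2 = (24 − 7) − 15 = 2, and the invariant factors of ∂_2 are all 1, so H_1 = Z^2.
  H_2: rank ker ∂_2 − rank ∂_3 = (16 − 15) − 0 = 1, and there is no ∂_3, so H_2 = Z.

As a check, the Euler characteristic is 8 − 24 + 16 = 0, which agrees with 1 − 2 + 1 = 0.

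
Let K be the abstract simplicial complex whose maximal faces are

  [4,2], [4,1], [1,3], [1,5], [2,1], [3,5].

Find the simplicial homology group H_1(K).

H_1 ≅ Z^2.

Fix the vertex order 1 < 2 < 3 < 4 < 5 and write every simplex with vertices in increasing order. Then dim K = 1 and the simplices of K are:

  0-simplices (5): [1], [2], [3], [4], [5]
  1-simplices (6): [1,2], [1,3], [1,4], [1,5], [2,4], [3,5]

so the chain groups are C_0 ≅ Z^5, C_1 ≅ Z^6.

Boundary ∂_1: C_1 → C_0 is given by ∂[p,q] = [q] − [p]. For instance
  ∂[1,5] = [5] − [1].
The resulting 5×6 matrix has rank 4, and its Smith normal form has invariant factors (1,1,1,1).

Now H_k = ker ∂_k / im ∂_{k+1}, so:

  H_1: rank ker ∂_1 − rank ∂_2 = (6 − 4) − 0 = 2, and there is no ∂_2, so H_1 = Z^2.

(K is a triangulation of a wedge of 2 circles.)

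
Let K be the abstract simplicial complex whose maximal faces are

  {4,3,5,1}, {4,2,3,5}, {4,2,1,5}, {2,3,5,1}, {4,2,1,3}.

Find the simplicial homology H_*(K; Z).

Fix the vertex order 1 < 2 < 3 < 4 < 5 and write every simplex with vertices in increasing order. Then dim K = 3 and the simplices of K are:

  0-simplices (5): [1], [2], [3], [4], [5]
  1-simplices (10): [1,2], [1,3], [1,4], [1,5], [2,3], [2,4], [2,5], [3,4], [3,5], [4,5]
  2-simplices (10): [1,2,3], [1,2,4], [1,2,5], [1,3,4], [1,3,5], [1,4,5], [2,3,4], [2,3,5], [2,4,5], [3,4,5]
  3-simplices (5): [1,2,3,4], [1,2,3,5], [1,2,4,5], [1,3,4,5], [2,3,4,5]

giving chain groups C_0 ≅ Z^5, C_1 ≅ Z^10, C_2 ≅ Z^10, C_3 ≅ Z^5.

∂_1: C_1 → C_0 maps an edge to its endpoints' difference, ∂[p,q] = q − p. For instance
  ∂[1,2] = [2] − [1].
The resulting 5×10 matrix has rank 4, and its Smith normal form has invariant factors (1,1,1,1).

∂_2: C_2 → C_1 sends each 2-simplex [p,q,r] to [q,r] − [p,r] + [p,q]. For instance
  ∂[2,3,4] = [3,4] − [2,4] + [2,3],
  ∂[1,3,4] = [3,4] − [1,4] + [1,3].
The resulting 10×10 matrix has rank 6, and its Smith normal form has invariant factors (1,1,1,1,1,1).

The boundary map ∂_3: C_3 → C_2 sends each 3-simplex σ to the alternating sum Σ_i (−1)^i (σ with its i-th vertex removed). For instance
  ∂[2,3,4,5] = [3,4,5] − [2,4,5] + [2,3,5] − [2,3,4],
  ∂[1,3,4,5] = [3,4,5] − [1,4,5] + [1,3,5] − [1,3,4].
As a 10×5 matrix over Z this has rank 4, with invariant factors (1,1,1,1).

Reading off H_k = ker ∂_k / im ∂_{k+1}:

  H_0: rank C_0 − rank ∂_1 = 5 − 4 = 1, and the invariant factors of ∂_1 are all 1, so H_0 ≅ Z.
  H_1: rank ker ∂_1 − rank ∂_2 = (10 − 4) − 6 = 0, and the invariant factors of ∂_2 are all 1, so H_1 ≅ 0.
  H_2: rank ker ∂_2 − rank ∂_3 = (10 − 6) − 4 = 0, and the invariant factors of ∂_3 are all 1, so H_2 ≅ 0.
  H_3: rank ker ∂_3 − rank ∂_4 = (5 − 4) − 0 = 1, and there is no ∂_4, so H_3 ≅ Z.

(K is a triangulation of the 3-sphere S^3.)

H_0 ≅ Z,  H_1 = 0,  H_2 = 0,  H_3 ≅ Z.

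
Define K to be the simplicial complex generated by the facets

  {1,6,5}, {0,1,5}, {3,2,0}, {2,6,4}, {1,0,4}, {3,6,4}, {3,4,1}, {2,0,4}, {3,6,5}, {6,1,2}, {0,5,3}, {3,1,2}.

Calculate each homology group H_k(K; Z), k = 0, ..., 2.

Fix the vertex order 0 < 1 < 2 < 3 < 4 < 5 < 6 and write every simplex with vertices in increasing order. Then dim K = 2 and the simplices of K are:

  0-simplices (7): [0], [1], [2], [3], [4], [5], [6]
  1-simplices (18): [0,1], [0,2], [0,3], [0,4], [0,5], [1,2], [1,3], [1,4], [1,5], [1,6], [2,3], [2,4], [2,6], [3,4], [3,5], [3,6], [4,6], [5,6]
  2-simplices (12): [0,1,4], [0,1,5], [0,2,3], [0,2,4], [0,3,5], [1,2,3], [1,2,6], [1,3,4], [1,5,6], [2,4,6], [3,4,6], [3,5,6]

Hence C_0 ≅ Z^7, C_1 ≅ Z^18, C_2 ≅ Z^12.

∂_1: C_1 → C_0 maps an edge to its endpoints' difference, ∂[p,q] = q − p. For instance
  ∂[3,4] = [4] − [3].
The 7×18 boundary matrix has rank 6 and Smith normal form diag(1,1,1,1,1,1).

∂_2: C_2 → C_1 sends each 2-simplex [p,q,r] to [q,r] − [p,r] + [p,q]. For instance
  ∂[1,5,6] = [5,6] − [1,6] + [1,5],
  ∂[0,3,5] = [3,5] − [0,5] + [0,3].
As a 18×12 matrix over Z this has rank 12, with invariant factors (1,1,1,1,1,1,1,1,1,1,1,2).

Computing H_k = (kernel of ∂_k) / (image of ∂_{k+1}):

  H_0: rank C_0 − rank ∂_1 = 7 − 6 = 1, and the invariant factors of ∂_1 are all 1, so H_0 = Z.
  H_1: rank ker ∂_1 − rank ∂_2 = (18 − 6) − 12 = 0, and ∂_2 has invariant factor 2 > 1, so H_1 = Z/2.
  H_2: rank ker ∂_2 − rank ∂_3 = (12 − 12) − 0 = 0, and there is no ∂_3, so H_2 = 0.

As a check, the Euler characteristic is 7 − 18 + 12 = 1, which agrees with 1 − 0 + 0 = 1.
(K is a triangulation of the real projective plane RP^2.)

H_0 ≅ Z,  H_1 ≅ Z/2,  H_2 = 0.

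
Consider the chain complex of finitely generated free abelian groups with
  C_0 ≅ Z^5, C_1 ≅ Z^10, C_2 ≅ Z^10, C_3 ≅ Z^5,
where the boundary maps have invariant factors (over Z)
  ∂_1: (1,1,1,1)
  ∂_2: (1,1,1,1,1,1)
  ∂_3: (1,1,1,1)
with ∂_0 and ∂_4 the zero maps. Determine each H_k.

H_0: b_0 = 5 − 0 − 4 = 1; torsion from ∂_1 factors > 1: none. So H_0 = Z.
H_1: b_1 = 10 − 4 − 6 = 0; torsion from ∂_2 factors > 1: none. So H_1 = 0.
H_2: b_2 = 10 − 6 − 4 = 0; torsion from ∂_3 factors > 1: none. So H_2 = 0.
H_3: b_3 = 5 − 4 − 0 = 1; torsion from ∂_4 factors > 1: none. So H_3 = Z.

H_0 = Z,  H_1 = 0,  H_2 = 0,  H_3 = Z.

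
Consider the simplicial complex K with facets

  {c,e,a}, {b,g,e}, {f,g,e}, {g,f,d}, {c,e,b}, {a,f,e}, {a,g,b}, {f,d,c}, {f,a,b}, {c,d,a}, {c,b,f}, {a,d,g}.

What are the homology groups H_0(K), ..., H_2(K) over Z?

Order the vertices as a < b < c < d < e < f < g. Listing each simplex with vertices in this order, K has dimension 2 with simplices:

  0-simplices (7): a, b, c, d, e, f, g
  1-simplices (18): ab, ac, ad, ae, af, ag, bc, be, bf, bg, cd, ce, cf, df, dg, ef, eg, fg
  2-simplices (12): abf, abg, acd, ace, adg, aef, bce, bcf, beg, cdf, dfg, efg

so the chain groups are C_0 ≅ Z^7, C_1 ≅ Z^18, C_2 ≅ Z^12.

∂_1: C_1 → C_0 sends each edge [p,q] (with p < q) to q − p.
The 7×18 boundary matrix has rank 6 and Smith normal form diag(1,1,1,1,1,1).

Boundary ∂_2: C_2 → C_1 acts by ∂[p,q,r] = [q,r] − [p,r] + [p,q]. For instance
  ∂abf = bf − af + ab,
  ∂ace = ce − ae + ac.
The 18×12 boundary matrix has rank 12 and Smith normal form diag(1,1,1,1,1,1,1,1,1,1,1,2).

Reading off H_k = ker ∂_k / im ∂_{k+1}:

  H_0: rank C_0 − rank ∂_1 = 7 − 6 = 1, and the invariant factors of ∂_1 are all 1, so H_0 = Z.
  H_1: rank ker ∂_1 − rank ∂_2 = (18 − 6) − 12 = 0, and ∂_2 has invariant factor 2 > 1, so H_1 = Z/2.
  H_2: rank ker ∂_2 − rank ∂_3 = (12 − 12) − 0 = 0, and there is no ∂_3, so H_2 = 0.

As a check, the Euler characteristic is 7 − 18 + 12 = 1, which agrees with 1 − 0 + 0 = 1.

H_0 = Z,  H_1 = Z/2,  H_2 = 0.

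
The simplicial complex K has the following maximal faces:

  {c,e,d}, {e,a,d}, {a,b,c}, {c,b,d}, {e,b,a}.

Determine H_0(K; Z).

H_0 = Z.

Order the vertices as a < b < c < d < e. Listing each simplex with vertices in this order, K has dimension 2 with simplices:

  0-simplices (5): a, b, c, d, e
  1-simplices (10): ab, ac, ad, ae, bc, bd, be, cd, ce, de
  2-simplices (5): abc, abe, ade, bcd, cde

giving chain groups C_0 ≅ Z^5, C_1 ≅ Z^10, C_2 ≅ Z^5.

∂_1: C_1 → C_0 maps an edge to its endpoints' difference, ∂[p,q] = q − p. For instance
  ∂cd = d − c.
As a 5×10 matrix over Z this has rank 4, with invariant factors (1,1,1,1).

∂_2: C_2 → C_1 maps a triangle to the signed sum of its edges. For instance
  ∂abe = be − ae + ab,
  ∂ade = de − ae + ad.
This gives a 10×5 integer matrix of rank 5; reducing to Smith normal form yields diagonal entries (1,1,1,1,1).

Computing H_k = (kernel of ∂_k) / (image of ∂_{k+1}):

  H_0: rank C_0 − rank ∂_1 = 5 − 4 = 1, and the invariant factors of ∂_1 are all 1, so H_0 = Z.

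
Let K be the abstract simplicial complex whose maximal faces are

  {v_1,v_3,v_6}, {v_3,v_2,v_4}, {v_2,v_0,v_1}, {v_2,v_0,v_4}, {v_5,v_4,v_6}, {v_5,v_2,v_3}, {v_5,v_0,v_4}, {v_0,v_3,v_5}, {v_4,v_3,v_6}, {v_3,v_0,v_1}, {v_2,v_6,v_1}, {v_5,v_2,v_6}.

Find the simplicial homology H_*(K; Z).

H_0 ≅ Z,  H_1 ≅ Z/2,  H_2 = 0.

Order the vertices as v_0 < v_1 < v_2 < v_3 < v_4 < v_5 < v_6. Listing each simplex with vertices in this order, K has dimension 2 with simplices:

  0-simplices (7): [v_0], [v_1], [v_2], [v_3], [v_4], [v_5], [v_6]
  1-simplices (18): (18 of them)
  2-simplices (12): (12 of them)

Hence C_0 ≅ Z^7, C_1 ≅ Z^18, C_2 ≅ Z^12.

Boundary ∂_1: C_1 → C_0 maps an edge to its endpoints' difference, ∂[p,q] = q − p.
This gives a 7×18 integer matrix of rank 6; reducing to Smith normal form yields diagonal entries (1,1,1,1,1,1).

Boundary ∂_2: C_2 → C_1 maps a triangle to the signed sum of its edges. For instance
  ∂[v_0,v_2,v_4] = [v_2,v_4] − [v_0,v_4] + [v_0,v_2],
  ∂[v_0,v_1,v_2] = [v_1,v_2] − [v_0,v_2] + [v_0,v_1].
The resulting 18×12 matrix has rank 12, and its Smith normal form has invariant factors (1,1,1,1,1,1,1,1,1,1,1,2).

Computing H_k = (kernel of ∂_k) / (image of ∂_{k+1}):

  H_0: rank C_0 − rank ∂_1 = 7 − 6 = 1, and the invariant factors of ∂_1 are all 1, so H_0 ≅ Z.
  H_1: rank ker ∂_1 − rank ∂_2 = (18 − 6) − 12 = 0, and ∂_2 has invariant factor 2 > 1, so H_1 ≅ Z/2.
  H_2: rank ker ∂_2 − rank ∂_3 = (12 − 12) − 0 = 0, and there is no ∂_3, so H_2 ≅ 0.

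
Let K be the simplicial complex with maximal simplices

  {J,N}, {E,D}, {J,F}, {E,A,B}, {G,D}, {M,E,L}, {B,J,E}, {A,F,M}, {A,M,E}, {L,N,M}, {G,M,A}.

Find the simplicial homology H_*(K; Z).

Order the vertices as A < B < D < E < F < G < J < L < M < N. Listing each simplex with vertices in this order, K has dimension 2 with simplices:

  0-simplices (10): A, B, D, E, F, G, J, L, M, N
  1-simplices (19): AB, AE, AF, AG, AM, BE, BJ, DE, DG, EJ, EL, EM, FJ, FM, GM, JN, LM, LN, MN
  2-simplices (7): ABE, AEM, AFM, AGM, BEJ, ELM, LMN

so the chain groups are C_0 ≅ Z^10, C_1 ≅ Z^19, C_2 ≅ Z^7.

∂_1: C_1 → C_0 maps an edge to its endpoints' difference, ∂[p,q] = q − p.
The 10×19 boundary matrix has rank 9 and Smith normal form diag(1,1,1,1,1,1,1,1,1).

∂_2: C_2 → C_1 acts by ∂[p,q,r] = [q,r] − [p,r] + [p,q]. For instance
  ∂ELM = LM − EM + EL,
  ∂ABE = BE − AE + AB.
The resulting 19×7 matrix has rank 7, and its Smith normal form has invariant factors (1,1,1,1,1,1,1).

Reading off H_k = ker ∂_k / im ∂_{k+1}:

  H_0: rank C_0 − rank ∂_1 = 10 − 9 = 1, and the invariant factors of ∂_1 are all 1, so H_0 = Z.
  H_1: rank ker ∂_1 − rank ∂_2 = (19 − 9) − 7 = 3, and the invariant factors of ∂_2 are all 1, so H_1 = Z^3.
  H_2: rank ker ∂_2 − rank ∂_3 = (7 − 7) − 0 = 0, and there is no ∂_3, so H_2 = 0.

H_0 ≅ Z,  H_1 ≅ Z^3,  H_2 = 0.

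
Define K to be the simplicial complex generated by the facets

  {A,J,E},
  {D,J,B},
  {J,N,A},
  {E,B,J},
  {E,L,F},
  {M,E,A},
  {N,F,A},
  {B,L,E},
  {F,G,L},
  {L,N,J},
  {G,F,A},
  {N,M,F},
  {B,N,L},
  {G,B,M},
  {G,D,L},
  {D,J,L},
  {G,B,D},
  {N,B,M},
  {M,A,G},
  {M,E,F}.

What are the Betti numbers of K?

Take the total order A < B < D < E < F < G < J < L < M < N on the vertex set. Then K (dimension 2) consists of the simplices:

  0-simplices (10): A, B, D, E, F, G, J, L, M, N
  1-simplices (30): AE, AF, AG, AJ, AM, AN, BD, BE, BG, BJ, BL, BM, BN, DG, DJ, DL, EF, EJ, EL, EM, FG, FL, FM, FN, GL, GM, JL, JN, LN, MN
  2-simplices (20): AEJ, AEM, AFG, AFN, AGM, AJN, BDG, BDJ, BEJ, BEL, BGM, BLN, BMN, DGL, DJL, EFL, EFM, FGL, FMN, JLN

Hence C_0 ≅ Z^10, C_1 ≅ Z^30, C_2 ≅ Z^20.

The boundary map ∂_1: C_1 → C_0 is given by ∂[p,q] = [q] − [p]. For instance
  ∂BD = D − B.
The 10×30 boundary matrix has rank 9 and Smith normal form diag(1,1,1,1,1,1,1,1,1).

Boundary ∂_2: C_2 → C_1 sends each 2-simplex [p,q,r] to [q,r] − [p,r] + [p,q]. For instance
  ∂DGL = GL − DL + DG,
  ∂AJN = JN − AN + AJ.
The 30×20 boundary matrix has rank 20 and Smith normal form diag(1,1,1,1,1,1,1,1,1,1,1,1,1,1,1,1,1,1,1,2).

Now H_k = ker ∂_k / im ∂_{k+1}, so:

  H_0: rank C_0 − rank ∂_1 = 10 − 9 = 1, and the invariant factors of ∂_1 are all 1, so H_0 = Z.
  H_1: rank ker ∂_1 − rank ∂_2 = (30 − 9) − 20 = 1, and ∂_2 has invariant factor 2 > 1, so H_1 = Z × Z/2.
  H_2: rank ker ∂_2 − rank ∂_3 = (20 − 20) − 0 = 0, and there is no ∂_3, so H_2 = 0.

As a check, the Euler characteristic is 10 − 30 + 20 = 0, which agrees with 1 − 1 + 0 = 0.
(K is a triangulation of the Klein bottle.)

Hence the Betti numbers are b_0 = 1, b_1 = 1, b_2 = 0.

b_0 = 1, b_1 = 1, b_2 = 0.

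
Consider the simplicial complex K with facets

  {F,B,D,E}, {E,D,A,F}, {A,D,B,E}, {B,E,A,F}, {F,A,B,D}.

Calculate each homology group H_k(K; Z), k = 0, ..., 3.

H_0 ≅ Z,  H_1 = 0,  H_2 = 0,  H_3 ≅ Z.

Order the vertices as A < B < D < E < F. Listing each simplex with vertices in this order, K has dimension 3 with simplices:

  0-simplices (5): A, B, D, E, F
  1-simplices (10): AB, AD, AE, AF, BD, BE, BF, DE, DF, EF
  2-simplices (10): ABD, ABE, ABF, ADE, ADF, AEF, BDE, BDF, BEF, DEF
  3-simplices (5): ABDE, ABDF, ABEF, ADEF, BDEF

giving chain groups C_0 ≅ Z^5, C_1 ≅ Z^10, C_2 ≅ Z^10, C_3 ≅ Z^5.

∂_1: C_1 → C_0 is given by ∂[p,q] = [q] − [p]. For instance
  ∂BD = D − B.
This gives a 5×10 integer matrix of rank 4; reducing to Smith normal form yields diagonal entries (1,1,1,1).

Boundary ∂_2: C_2 → C_1 acts by ∂[p,q,r] = [q,r] − [p,r] + [p,q]. For instance
  ∂BEF = EF − BF + BE,
  ∂BDF = DF − BF + BD.
The 10×10 boundary matrix has rank 6 and Smith normal form diag(1,1,1,1,1,1).

Boundary ∂_3: C_3 → C_2 sends each 3-simplex σ to the alternating sum Σ_i (−1)^i (σ with its i-th vertex removed). For instance
  ∂ABDE = BDE − ADE + ABE − ABD,
  ∂BDEF = DEF − BEF + BDF − BDE.
This gives a 10×5 integer matrix of rank 4; reducing to Smith normal form yields diagonal entries (1,1,1,1).

Reading off H_k = ker ∂_k / im ∂_{k+1}:

  H_0: rank C_0 − rank ∂_1 = 5 − 4 = 1, and the invariant factors of ∂_1 are all 1, so H_0 = Z.
  H_1: rank ker ∂_1 − rank ∂_2 = (10 − 4) − 6 = 0, and the invariant factors of ∂_2 are all 1, so H_1 = 0.
  H_2: rank ker ∂_2 − rank ∂_3 = (10 − 6) − 4 = 0, and the invariant factors of ∂_3 are all 1, so H_2 = 0.
  H_3: rank ker ∂_3 − rank ∂_4 = (5 − 4) − 0 = 1, and there is no ∂_4, so H_3 = Z.

As a check, the Euler characteristic is 5 − 10 + 10 − 5 = 0, which agrees with 1 − 0 + 0 − 1 = 0.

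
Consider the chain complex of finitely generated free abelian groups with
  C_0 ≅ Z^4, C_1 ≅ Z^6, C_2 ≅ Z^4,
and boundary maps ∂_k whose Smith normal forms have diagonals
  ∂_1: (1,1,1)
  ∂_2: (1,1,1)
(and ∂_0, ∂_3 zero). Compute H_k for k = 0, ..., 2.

H_0 = Z,  H_1 = 0,  H_2 = Z.

H_0: b_0 = 4 − 0 − 3 = 1; torsion from ∂_1 factors > 1: none. So H_0 = Z.
H_1: b_1 = 6 − 3 − 3 = 0; torsion from ∂_2 factors > 1: none. So H_1 = 0.
H_2: b_2 = 4 − 3 − 0 = 1; torsion from ∂_3 factors > 1: none. So H_2 = Z.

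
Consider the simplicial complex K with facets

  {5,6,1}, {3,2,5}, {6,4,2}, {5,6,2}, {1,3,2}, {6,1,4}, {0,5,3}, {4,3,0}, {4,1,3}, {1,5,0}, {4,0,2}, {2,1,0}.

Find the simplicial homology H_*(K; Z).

H_0 = Z,  H_1 = Z/2Z,  H_2 = 0.

We work with the vertex ordering 0 < 1 < 2 < 3 < 4 < 5 < 6. The simplices of K, each written with vertices in increasing order, are:

  0-simplices (7): [0], [1], [2], [3], [4], [5], [6]
  1-simplices (18): [0,1], [0,2], [0,3], [0,4], [0,5], [1,2], [1,3], [1,4], [1,5], [1,6], [2,3], [2,4], [2,5], [2,6], [3,4], [3,5], [4,6], [5,6]
  2-simplices (12): [0,1,2], [0,1,5], [0,2,4], [0,3,4], [0,3,5], [1,2,3], [1,3,4], [1,4,6], [1,5,6], [2,3,5], [2,4,6], [2,5,6]

so the chain groups are C_0 ≅ Z^7, C_1 ≅ Z^18, C_2 ≅ Z^12.

∂_1: C_1 → C_0 sends each edge [p,q] (with p < q) to q − p.
This gives a 7×18 integer matrix of rank 6; reducing to Smith normal form yields diagonal entries (1,1,1,1,1,1).

Boundary ∂_2: C_2 → C_1 acts by ∂[p,q,r] = [q,r] − [p,r] + [p,q]. For instance
  ∂[2,4,6] = [4,6] − [2,6] + [2,4],
  ∂[2,3,5] = [3,5] − [2,5] + [2,3].
The 18×12 boundary matrix has rank 12 and Smith normal form diag(1,1,1,1,1,1,1,1,1,1,1,2).

Computing H_k = (kernel of ∂_k) / (image of ∂_{k+1}):

  H_0: rank C_0 − rank ∂_1 = 7 − 6 = 1, and the invariant factors of ∂_1 are all 1, so H_0 = Z.
  H_1: rank ker ∂_1 − rank ∂_2 = (18 − 6) − 12 = 0, and ∂_2 has invariant factor 2 > 1, so H_1 = Z/2Z.
  H_2: rank ker ∂_2 − rank ∂_3 = (12 − 12) − 0 = 0, and there is no ∂_3, so H_2 = 0.

As a check, the Euler characteristic is 7 − 18 + 12 = 1, which agrees with 1 − 0 + 0 = 1.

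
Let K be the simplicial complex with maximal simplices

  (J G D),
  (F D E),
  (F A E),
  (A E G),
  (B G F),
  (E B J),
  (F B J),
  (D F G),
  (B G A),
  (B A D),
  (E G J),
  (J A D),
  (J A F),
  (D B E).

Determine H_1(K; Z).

Take the total order A < B < D < E < F < G < J on the vertex set. Then K (dimension 2) consists of the simplices:

  0-simplices (7): A, B, D, E, F, G, J
  1-simplices (21): AB, AD, AE, AF, AG, AJ, BD, BE, BF, BG, BJ, DE, DF, DG, DJ, EF, EG, EJ, FG, FJ, GJ
  2-simplices (14): ABD, ABG, ADJ, AEF, AEG, AFJ, BDE, BEJ, BFG, BFJ, DEF, DFG, DGJ, EGJ

so the chain groups are C_0 ≅ Z^7, C_1 ≅ Z^21, C_2 ≅ Z^14.

The boundary map ∂_1: C_1 → C_0 is given by ∂[p,q] = [q] − [p].
The resulting 7×21 matrix has rank 6, and its Smith normal form has invariant factors (1,1,1,1,1,1).

∂_2: C_2 → C_1 acts by ∂[p,q,r] = [q,r] − [p,r] + [p,q]. For instance
  ∂DEF = EF − DF + DE,
  ∂AFJ = FJ − AJ + AF.
The resulting 21×14 matrix has rank 13, and its Smith normal form has invariant factors (1,1,1,1,1,1,1,1,1,1,1,1,1).

Computing H_k = (kernel of ∂_k) / (image of ∂_{k+1}):

  H_1: rank ker ∂_1 − rank ∂_2 = (21 − 6) − 13 = 2, and the invariant factors of ∂_2 are all 1, so H_1 = Z^2.

H_1 = Z^2.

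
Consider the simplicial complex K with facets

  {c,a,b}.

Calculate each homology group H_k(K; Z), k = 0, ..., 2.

Fix the vertex order a < b < c and write every simplex with vertices in increasing order. Then dim K = 2 and the simplices of K are:

  0-simplices (3): a, b, c
  1-simplices (3): ab, ac, bc
  2-simplices (1): abc

giving chain groups C_0 ≅ Z^3, C_1 ≅ Z^3, C_2 ≅ Z^1.

Boundary ∂_1: C_1 → C_0 maps an edge to its endpoints' difference, ∂[p,q] = q − p.
This gives a 3×3 integer matrix of rank 2; reducing to Smith normal form yields diagonal entries (1,1).

∂_2: C_2 → C_1 sends each 2-simplex [p,q,r] to [q,r] − [p,r] + [p,q]. For instance
  ∂abc = bc − ac + ab.
The resulting 3×1 matrix has rank 1, and its Smith normal form has invariant factors (1).

Now H_k = ker ∂_k / im ∂_{k+1}, so:

  H_0: rank C_0 − rank ∂_1 = 3 − 2 = 1, and the invariant factors of ∂_1 are all 1, so H_0 = Z.
  H_1: rank ker ∂_1 − rank ∂_2 = (3 − 2) − 1 = 0, and the invariant factors of ∂_2 are all 1, so H_1 = 0.
  H_2: rank ker ∂_2 − rank ∂_3 = (1 − 1) − 0 = 0, and there is no ∂_3, so H_2 = 0.

As a check, the Euler characteristic is 3 − 3 + 1 = 1, which agrees with 1 − 0 + 0 = 1.

H_0 ≅ Z,  H_1 = 0,  H_2 = 0.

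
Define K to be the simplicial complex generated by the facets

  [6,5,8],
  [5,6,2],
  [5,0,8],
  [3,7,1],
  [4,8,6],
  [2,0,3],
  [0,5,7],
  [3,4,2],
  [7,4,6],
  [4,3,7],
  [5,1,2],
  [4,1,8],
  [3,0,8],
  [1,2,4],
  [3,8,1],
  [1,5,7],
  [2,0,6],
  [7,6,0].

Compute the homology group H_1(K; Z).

Fix the vertex order 0 < 1 < 2 < 3 < 4 < 5 < 6 < 7 < 8 and write every simplex with vertices in increasing order. Then dim K = 2 and the simplices of K are:

  0-simplices (9): [0], [1], [2], [3], [4], [5], [6], [7], [8]
  1-simplices (27): (27 of them)
  2-simplices (18): [0,2,3], [0,2,6], [0,3,8], [0,5,7], [0,5,8], [0,6,7], [1,2,4], [1,2,5], [1,3,7], [1,3,8], [1,4,8], [1,5,7], [2,3,4], [2,5,6], [3,4,7], [4,6,7], [4,6,8], [5,6,8]

giving chain groups C_0 ≅ Z^9, C_1 ≅ Z^27, C_2 ≅ Z^18.

Boundary ∂_1: C_1 → C_0 is given by ∂[p,q] = [q] − [p].
The 9×27 boundary matrix has rank 8 and Smith normal form diag(1,1,1,1,1,1,1,1).

Boundary ∂_2: C_2 → C_1 sends each 2-simplex [p,q,r] to [q,r] − [p,r] + [p,q]. For instance
  ∂[0,5,8] = [5,8] − [0,8] + [0,5],
  ∂[1,2,4] = [2,4] − [1,4] + [1,2].
The 27×18 boundary matrix has rank 18 and Smith normal form diag(1,1,1,1,1,1,1,1,1,1,1,1,1,1,1,1,1,2).

Computing H_k = (kernel of ∂_k) / (image of ∂_{k+1}):

  H_1: rank ker ∂_1 − rank ∂_2 = (27 − 8) − 18 = 1, and ∂_2 has invariant factor 2 > 1, so H_1 ≅ Z ⊕ Z_2.

(K is a triangulation of the Klein bottle.)

H_1 ≅ Z ⊕ Z_2.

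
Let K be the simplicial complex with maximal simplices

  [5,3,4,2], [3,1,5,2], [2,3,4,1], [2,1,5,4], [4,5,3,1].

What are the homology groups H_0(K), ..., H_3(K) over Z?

Take the total order 1 < 2 < 3 < 4 < 5 on the vertex set. Then K (dimension 3) consists of the simplices:

  0-simplices (5): [1], [2], [3], [4], [5]
  1-simplices (10): [1,2], [1,3], [1,4], [1,5], [2,3], [2,4], [2,5], [3,4], [3,5], [4,5]
  2-simplices (10): [1,2,3], [1,2,4], [1,2,5], [1,3,4], [1,3,5], [1,4,5], [2,3,4], [2,3,5], [2,4,5], [3,4,5]
  3-simplices (5): [1,2,3,4], [1,2,3,5], [1,2,4,5], [1,3,4,5], [2,3,4,5]

so the chain groups are C_0 ≅ Z^5, C_1 ≅ Z^10, C_2 ≅ Z^10, C_3 ≅ Z^5.

∂_1: C_1 → C_0 is given by ∂[p,q] = [q] − [p]. For instance
  ∂[2,5] = [5] − [2].
The 5×10 boundary matrix has rank 4 and Smith normal form diag(1,1,1,1).

Boundary ∂_2: C_2 → C_1 maps a triangle to the signed sum of its edges. For instance
  ∂[1,2,5] = [2,5] − [1,5] + [1,2],
  ∂[2,3,5] = [3,5] − [2,5] + [2,3].
The 10×10 boundary matrix has rank 6 and Smith normal form diag(1,1,1,1,1,1).

Boundary ∂_3: C_3 → C_2 sends each 3-simplex σ to the alternating sum Σ_i (−1)^i (σ with its i-th vertex removed). For instance
  ∂[1,2,3,5] = [2,3,5] − [1,3,5] + [1,2,5] − [1,2,3],
  ∂[2,3,4,5] = [3,4,5] − [2,4,5] + [2,3,5] − [2,3,4].
As a 10×5 matrix over Z this has rank 4, with invariant factors (1,1,1,1).

Computing H_k = (kernel of ∂_k) / (image of ∂_{k+1}):

  H_0: rank C_0 − rank ∂_1 = 5 − 4 = 1, and the invariant factors of ∂_1 are all 1, so H_0 = Z.
  H_1: rank ker ∂_1 − rank ∂_2 = (10 − 4) − 6 = 0, and the invariant factors of ∂_2 are all 1, so H_1 = 0.
  H_2: rank ker ∂_2 − rank ∂_3 = (10 − 6) − 4 = 0, and the invariant factors of ∂_3 are all 1, so H_2 = 0.
  H_3: rank ker ∂_3 − rank ∂_4 = (5 − 4) − 0 = 1, and there is no ∂_4, so H_3 = Z.

H_0 = Z,  H_1 = 0,  H_2 = 0,  H_3 = Z.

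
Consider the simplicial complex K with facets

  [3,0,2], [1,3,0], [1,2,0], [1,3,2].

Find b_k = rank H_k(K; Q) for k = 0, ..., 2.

b_0 = 1, b_1 = 0, b_2 = 1.

Take the total order 0 < 1 < 2 < 3 on the vertex set. Then K (dimension 2) consists of the simplices:

  0-simplices (4): [0], [1], [2], [3]
  1-simplices (6): [0,1], [0,2], [0,3], [1,2], [1,3], [2,3]
  2-simplices (4): [0,1,2], [0,1,3], [0,2,3], [1,2,3]

giving chain groups C_0 ≅ Z^4, C_1 ≅ Z^6, C_2 ≅ Z^4.

∂_1: C_1 → C_0 maps an edge to its endpoints' difference, ∂[p,q] = q − p. For instance
  ∂[2,3] = [3] − [2].
The 4×6 boundary matrix has rank 3 and Smith normal form diag(1,1,1).

Boundary ∂_2: C_2 → C_1 maps a triangle to the signed sum of its edges. For instance
  ∂[0,1,3] = [1,3] − [0,3] + [0,1],
  ∂[0,1,2] = [1,2] − [0,2] + [0,1].
This gives a 6×4 integer matrix of rank 3; reducing to Smith normal form yields diagonal entries (1,1,1).

Computing H_k = (kernel of ∂_k) / (image of ∂_{k+1}):

  H_0: rank C_0 − rank ∂_1 = 4 − 3 = 1, and the invariant factors of ∂_1 are all 1, so H_0 = Z.
  H_1: rank ker ∂_1 − rank ∂_2 = (6 − 3) − 3 = 0, and the invariant factors of ∂_2 are all 1, so H_1 = 0.
  H_2: rank ker ∂_2 − rank ∂_3 = (4 − 3) − 0 = 1, and there is no ∂_3, so H_2 = Z.

Hence the Betti numbers are b_0 = 1, b_1 = 0, b_2 = 1.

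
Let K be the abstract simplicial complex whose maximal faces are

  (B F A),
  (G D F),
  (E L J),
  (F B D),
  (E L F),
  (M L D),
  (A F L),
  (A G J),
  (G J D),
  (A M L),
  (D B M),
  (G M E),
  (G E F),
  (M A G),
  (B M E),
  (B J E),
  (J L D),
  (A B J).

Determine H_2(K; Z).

We work with the vertex ordering A < B < D < E < F < G < J < L < M. The simplices of K, each written with vertices in increasing order, are:

  0-simplices (9): A, B, D, E, F, G, J, L, M
  1-simplices (27): AB, AF, AG, AJ, AL, AM, BD, BE, BF, BJ, BM, DF, DG, DJ, DL, DM, EF, EG, EJ, EL, EM, FG, FL, GJ, GM, JL, LM
  2-simplices (18): ABF, ABJ, AFL, AGJ, AGM, ALM, BDF, BDM, BEJ, BEM, DFG, DGJ, DJL, DLM, EFG, EFL, EGM, EJL

giving chain groups C_0 ≅ Z^9, C_1 ≅ Z^27, C_2 ≅ Z^18.

The boundary map ∂_1: C_1 → C_0 maps an edge to its endpoints' difference, ∂[p,q] = q − p.
As a 9×27 matrix over Z this has rank 8, with invariant factors (1,1,1,1,1,1,1,1).

The boundary map ∂_2: C_2 → C_1 acts by ∂[p,q,r] = [q,r] − [p,r] + [p,q]. For instance
  ∂DFG = FG − DG + DF,
  ∂EFL = FL − EL + EF.
The 27×18 boundary matrix has rank 17 and Smith normal form diag(1,1,1,1,1,1,1,1,1,1,1,1,1,1,1,1,1).

From H_k ≅ ker(∂_k) / im(∂_{k+1}) we obtain:

  H_2: rank ker ∂_2 − rank ∂_3 = (18 − 17) − 0 = 1, and there is no ∂_3, so H_2 ≅ Z.

H_2 ≅ Z.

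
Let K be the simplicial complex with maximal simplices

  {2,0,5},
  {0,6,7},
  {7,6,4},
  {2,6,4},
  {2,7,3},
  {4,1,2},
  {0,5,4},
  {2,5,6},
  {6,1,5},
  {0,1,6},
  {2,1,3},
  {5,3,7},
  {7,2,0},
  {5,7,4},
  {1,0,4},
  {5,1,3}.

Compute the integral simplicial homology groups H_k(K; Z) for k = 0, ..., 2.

Fix the vertex order 0 < 1 < 2 < 3 < 4 < 5 < 6 < 7 and write every simplex with vertices in increasing order. Then dim K = 2 and the simplices of K are:

  0-simplices (8): [0], [1], [2], [3], [4], [5], [6], [7]
  1-simplices (24): (24 of them)
  2-simplices (16): [0,1,4], [0,1,6], [0,2,5], [0,2,7], [0,4,5], [0,6,7], [1,2,3], [1,2,4], [1,3,5], [1,5,6], [2,3,7], [2,4,6], [2,5,6], [3,5,7], [4,5,7], [4,6,7]

giving chain groups C_0 ≅ Z^8, C_1 ≅ Z^24, C_2 ≅ Z^16.

∂_1: C_1 → C_0 is given by ∂[p,q] = [q] − [p]. For instance
  ∂[0,6] = [6] − [0].
The 8×24 boundary matrix has rank 7 and Smith normal form diag(1,1,1,1,1,1,1).

The boundary map ∂_2: C_2 → C_1 maps a triangle to the signed sum of its edges. For instance
  ∂[0,6,7] = [6,7] − [0,7] + [0,6],
  ∂[2,4,6] = [4,6] − [2,6] + [2,4].
The resulting 24×16 matrix has rank 15, and its Smith normal form has invariant factors (1,1,1,1,1,1,1,1,1,1,1,1,1,1,1).

Reading off H_k = ker ∂_k / im ∂_{k+1}:

  H_0: rank C_0 − rank ∂_1 = 8 − 7 = 1, and the invariant factors of ∂_1 are all 1, so H_0 = Z.
  H_1: rank ker ∂_1 − rank ∂_2 = (24 − 7) − 15 = 2, and the invariant factors of ∂_2 are all 1, so H_1 = Z^2.
  H_2: rank ker ∂_2 − rank ∂_3 = (16 − 15) − 0 = 1, and there is no ∂_3, so H_2 = Z.

H_0 ≅ Z,  H_1 ≅ Z^2,  H_2 ≅ Z.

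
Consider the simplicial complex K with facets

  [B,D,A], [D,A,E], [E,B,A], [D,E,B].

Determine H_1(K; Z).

H_1 ≅ 0.

Fix the vertex order A < B < D < E and write every simplex with vertices in increasing order. Then dim K = 2 and the simplices of K are:

  0-simplices (4): A, B, D, E
  1-simplices (6): AB, AD, AE, BD, BE, DE
  2-simplices (4): ABD, ABE, ADE, BDE

Hence C_0 ≅ Z^4, C_1 ≅ Z^6, C_2 ≅ Z^4.

∂_1: C_1 → C_0 is given by ∂[p,q] = [q] − [p]. For instance
  ∂AE = E − A.
As a 4×6 matrix over Z this has rank 3, with invariant factors (1,1,1).

Boundary ∂_2: C_2 → C_1 acts by ∂[p,q,r] = [q,r] − [p,r] + [p,q]. For instance
  ∂ABD = BD − AD + AB,
  ∂BDE = DE − BE + BD.
The resulting 6×4 matrix has rank 3, and its Smith normal form has invariant factors (1,1,1).

From H_k ≅ ker(∂_k) / im(∂_{k+1}) we obtain:

  H_1: rank ker ∂_1 − rank ∂_2 = (6 − 3) − 3 = 0, and the invariant factors of ∂_2 are all 1, so H_1 = 0.

(K is a triangulation of the 2-sphere S^2.)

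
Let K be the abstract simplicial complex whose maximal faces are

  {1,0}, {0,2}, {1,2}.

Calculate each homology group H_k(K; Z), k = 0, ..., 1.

H_0 ≅ Z,  H_1 ≅ Z.

K has 3 vertices, 3 edges.
rank ∂_0 = 0, rank ∂_1 = 2 ⇒ b_0 = 3 − 0 − 2 = 1; all invariant factors of ∂_1 are 1 so no torsion. So H_0 ≅ Z.
rank ∂_1 = 2, rank ∂_2 = 0 ⇒ b_1 = 3 − 2 − 0 = 1. So H_1 ≅ Z.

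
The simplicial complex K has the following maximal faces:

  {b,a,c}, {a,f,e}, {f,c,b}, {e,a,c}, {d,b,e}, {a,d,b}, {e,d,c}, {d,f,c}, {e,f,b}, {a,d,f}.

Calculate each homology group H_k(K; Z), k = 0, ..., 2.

Fix the vertex order a < b < c < d < e < f and write every simplex with vertices in increasing order. Then dim K = 2 and the simplices of K are:

  0-simplices (6): a, b, c, d, e, f
  1-simplices (15): ab, ac, ad, ae, af, bc, bd, be, bf, cd, ce, cf, de, df, ef
  2-simplices (10): abc, abd, ace, adf, aef, bcf, bde, bef, cde, cdf

Hence C_0 ≅ Z^6, C_1 ≅ Z^15, C_2 ≅ Z^10.

∂_1: C_1 → C_0 maps an edge to its endpoints' difference, ∂[p,q] = q − p.
The 6×15 boundary matrix has rank 5 and Smith normal form diag(1,1,1,1,1).

∂_2: C_2 → C_1 sends each 2-simplex [p,q,r] to [q,r] − [p,r] + [p,q]. For instance
  ∂aef = ef − af + ae,
  ∂bef = ef − bf + be.
The resulting 15×10 matrix has rank 10, and its Smith normal form has invariant factors (1,1,1,1,1,1,1,1,1,2).

From H_k ≅ ker(∂_k) / im(∂_{k+1}) we obtain:

  H_0: rank C_0 − rank ∂_1 = 6 − 5 = 1, and the invariant factors of ∂_1 are all 1, so H_0 = Z.
  H_1: rank ker ∂_1 − rank ∂_2 = (15 − 5) − 10 = 0, and ∂_2 has invariant factor 2 > 1, so H_1 = Z/2.
  H_2: rank ker ∂_2 − rank ∂_3 = (10 − 10) − 0 = 0, and there is no ∂_3, so H_2 = 0.

(K is a triangulation of the real projective plane RP^2.)

H_0 = Z,  H_1 = Z/2,  H_2 = 0.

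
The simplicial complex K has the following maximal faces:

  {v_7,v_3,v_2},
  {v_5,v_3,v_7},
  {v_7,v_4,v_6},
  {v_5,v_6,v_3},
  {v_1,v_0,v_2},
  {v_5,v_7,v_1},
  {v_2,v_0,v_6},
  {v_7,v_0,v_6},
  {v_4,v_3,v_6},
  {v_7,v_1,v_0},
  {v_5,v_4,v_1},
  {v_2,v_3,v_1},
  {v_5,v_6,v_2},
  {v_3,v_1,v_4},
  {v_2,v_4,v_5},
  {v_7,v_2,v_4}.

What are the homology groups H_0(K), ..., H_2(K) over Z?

H_0 ≅ Z,  H_1 ≅ Z^2,  H_2 ≅ Z.

Fix the vertex order v_0 < v_1 < v_2 < v_3 < v_4 < v_5 < v_6 < v_7 and write every simplex with vertices in increasing order. Then dim K = 2 and the simplices of K are:

  0-simplices (8): [v_0], [v_1], [v_2], [v_3], [v_4], [v_5], [v_6], [v_7]
  1-simplices (24): (24 of them)
  2-simplices (16): (16 of them)

so the chain groups are C_0 ≅ Z^8, C_1 ≅ Z^24, C_2 ≅ Z^16.

The boundary map ∂_1: C_1 → C_0 is given by ∂[p,q] = [q] − [p]. For instance
  ∂[v_2,v_5] = [v_5] − [v_2].
As a 8×24 matrix over Z this has rank 7, with invariant factors (1,1,1,1,1,1,1).

Boundary ∂_2: C_2 → C_1 maps a triangle to the signed sum of its edges. For instance
  ∂[v_0,v_2,v_6] = [v_2,v_6] − [v_0,v_6] + [v_0,v_2],
  ∂[v_2,v_4,v_7] = [v_4,v_7] − [v_2,v_7] + [v_2,v_4].
This gives a 24×16 integer matrix of rank 15; reducing to Smith normal form yields diagonal entries (1,1,1,1,1,1,1,1,1,1,1,1,1,1,1).

Computing H_k = (kernel of ∂_k) / (image of ∂_{k+1}):

  H_0: rank C_0 − rank ∂_1 = 8 − 7 = 1, and the invariant factors of ∂_1 are all 1, so H_0 ≅ Z.
  H_1: rank ker ∂_1 − rank ∂_2 = (24 − 7) − 15 = 2, and the invariant factors of ∂_2 are all 1, so H_1 ≅ Z^2.
  H_2: rank ker ∂_2 − rank ∂_3 = (16 − 15) − 0 = 1, and there is no ∂_3, so H_2 ≅ Z.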